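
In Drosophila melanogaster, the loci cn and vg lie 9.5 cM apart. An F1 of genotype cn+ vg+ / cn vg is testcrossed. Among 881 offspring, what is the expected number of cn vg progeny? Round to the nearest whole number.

399

A map distance of 9.5 cM corresponds to a recombination frequency of 0.095.
The F1 is cn+ vg+ / cn vg, so cn vg is a parental gamete class with expected frequency (1 − r)/2 = 0.905/2 = 0.4525.
Expected number = 0.4525 × 881 = 398.65 ≈ 399.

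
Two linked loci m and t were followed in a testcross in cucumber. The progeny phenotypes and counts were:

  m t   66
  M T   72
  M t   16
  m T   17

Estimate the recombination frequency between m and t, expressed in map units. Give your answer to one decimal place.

The two most frequent classes, M T (72) and m t (66), are the parental types, so the F1 was M T / m t.
The recombinant classes are M t and m T: 16 + 17 = 33.
Recombination frequency = 33/171 = 0.1930 ≈ 19.3%, i.e. 19.3 map units.

19.3 map units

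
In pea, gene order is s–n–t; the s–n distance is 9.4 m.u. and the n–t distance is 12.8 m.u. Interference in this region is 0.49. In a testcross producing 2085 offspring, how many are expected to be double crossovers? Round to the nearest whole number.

13

Map distances give recombination frequencies of 0.094 and 0.128 for the two intervals.
With interference 0.49 (so coincidence = 0.51), expected double-crossover frequency = 0.094 × 0.128 × 0.51 = 0.00614.
Expected number = 0.00614 × 2085 = 12.79 ≈ 13.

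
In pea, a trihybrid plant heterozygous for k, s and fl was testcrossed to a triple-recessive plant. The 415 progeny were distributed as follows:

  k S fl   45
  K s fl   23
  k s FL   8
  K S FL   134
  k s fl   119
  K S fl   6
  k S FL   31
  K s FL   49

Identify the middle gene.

The two most frequent reciprocal classes, k s fl and K S FL, are the parental types, so the F1 was k s fl / K S FL.
The two rarest classes, k s FL and K S fl, are the double crossovers. Comparing them with the parentals, only the fl allele has switched, so fl is the middle locus and the order is k – fl – s.

fl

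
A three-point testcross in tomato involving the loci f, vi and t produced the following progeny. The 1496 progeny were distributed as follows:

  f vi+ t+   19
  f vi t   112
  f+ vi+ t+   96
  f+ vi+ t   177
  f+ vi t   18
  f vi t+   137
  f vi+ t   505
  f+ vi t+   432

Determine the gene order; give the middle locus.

t

The two most frequent reciprocal classes, f+ vi t+ and f vi+ t, are the parental types, so the F1 was f+ vi t+ / f vi+ t.
The two rarest classes, f+ vi t and f vi+ t+, are the double crossovers. Comparing them with the parentals, only the t allele has switched, so t is the middle locus and the order is f – t – vi.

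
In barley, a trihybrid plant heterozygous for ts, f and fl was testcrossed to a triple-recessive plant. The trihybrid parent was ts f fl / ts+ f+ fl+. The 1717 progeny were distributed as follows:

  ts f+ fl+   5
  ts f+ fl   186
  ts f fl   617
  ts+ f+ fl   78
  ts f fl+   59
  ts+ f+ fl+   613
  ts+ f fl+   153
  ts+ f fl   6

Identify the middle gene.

The two rarest classes, ts+ f fl and ts f+ fl+, are the double crossovers. Comparing them with the parentals, only the ts allele has switched, so ts is the middle locus and the order is fl – ts – f.

ts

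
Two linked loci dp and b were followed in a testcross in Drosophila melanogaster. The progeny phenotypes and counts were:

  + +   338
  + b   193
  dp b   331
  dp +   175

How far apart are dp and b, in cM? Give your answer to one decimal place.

35.5 cM

The two most frequent classes, + + (338) and dp b (331), are the parental types, so the F1 was + + / dp b.
The recombinant classes are + b and dp +: 193 + 175 = 368.
Recombination frequency = 368/1037 = 0.3549 ≈ 35.5%, i.e. 35.5 cM.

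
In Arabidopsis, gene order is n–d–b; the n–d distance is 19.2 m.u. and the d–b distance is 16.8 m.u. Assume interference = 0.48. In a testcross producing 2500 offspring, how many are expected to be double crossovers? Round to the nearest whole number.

42

Map distances give recombination frequencies of 0.192 and 0.168 for the two intervals.
With interference 0.48 (so coincidence = 0.52), expected double-crossover frequency = 0.192 × 0.168 × 0.52 = 0.01677.
Expected number = 0.01677 × 2500 = 41.93 ≈ 42.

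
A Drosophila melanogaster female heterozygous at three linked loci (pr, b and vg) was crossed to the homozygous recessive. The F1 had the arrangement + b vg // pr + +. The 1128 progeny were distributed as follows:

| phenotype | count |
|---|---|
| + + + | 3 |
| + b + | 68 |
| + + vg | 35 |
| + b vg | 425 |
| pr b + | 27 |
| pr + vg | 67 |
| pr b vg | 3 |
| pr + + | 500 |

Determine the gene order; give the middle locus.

pr

The two rarest classes, pr b vg and + + +, are the double crossovers. Comparing them with the parentals, only the pr allele has switched, so pr is the middle locus and the order is vg – pr – b.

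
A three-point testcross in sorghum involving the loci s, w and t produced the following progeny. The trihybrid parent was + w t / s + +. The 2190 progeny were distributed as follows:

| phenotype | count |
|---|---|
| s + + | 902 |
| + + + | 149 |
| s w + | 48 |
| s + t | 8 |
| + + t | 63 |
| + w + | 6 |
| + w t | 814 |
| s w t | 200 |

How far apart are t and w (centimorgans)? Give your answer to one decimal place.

The two rarest classes, + w + and s + t, are the double crossovers. Comparing them with the parentals, only the t allele has switched, so t is the middle locus and the order is s – t – w.
Crossovers in the t–w interval produce the single-crossover classes + + t and s w + (63 + 48 = 111) plus the double crossovers (14).
RF(t–w) = (111 + 14) / 2190 = 125/2190 = 0.0571 → 5.7 centimorgans.

5.7 centimorgans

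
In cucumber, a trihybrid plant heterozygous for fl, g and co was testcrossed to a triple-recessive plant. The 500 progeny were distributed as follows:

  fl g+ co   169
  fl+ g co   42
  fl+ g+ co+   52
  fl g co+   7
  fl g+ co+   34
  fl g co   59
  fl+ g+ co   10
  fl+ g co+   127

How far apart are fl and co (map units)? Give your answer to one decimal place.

The two most frequent reciprocal classes, fl+ g co+ and fl g+ co, are the parental types, so the F1 was fl+ g co+ / fl g+ co.
The two rarest classes, fl g co+ and fl+ g+ co, are the double crossovers. Comparing them with the parentals, only the fl allele has switched, so fl is the middle locus and the order is g – fl – co.
Crossovers in the fl–co interval produce the single-crossover classes fl+ g co and fl g+ co+ (42 + 34 = 76) plus the double crossovers (17).
RF(fl–co) = (76 + 17) / 500 = 93/500 = 0.1860 → 18.6 map units.

18.6 map units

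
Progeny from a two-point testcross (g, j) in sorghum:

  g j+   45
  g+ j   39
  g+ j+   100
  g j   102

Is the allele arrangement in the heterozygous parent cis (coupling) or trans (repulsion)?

The two most frequent classes are g+ j+ (100) and g j (102); these are the parental (non-recombinant) types.
So the F1 carried g+ j+ on one chromosome and g j on the other — the recessive alleles are on the same chromosome (cis / coupling).

cis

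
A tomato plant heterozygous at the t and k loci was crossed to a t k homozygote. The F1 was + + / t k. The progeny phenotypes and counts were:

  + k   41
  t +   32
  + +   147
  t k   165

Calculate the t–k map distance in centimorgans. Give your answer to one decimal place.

19.0 centimorgans

The recombinant classes are + k and t +: 41 + 32 = 73.
Recombination frequency = 73/385 = 0.1896 ≈ 19.0%, i.e. 19.0 centimorgans.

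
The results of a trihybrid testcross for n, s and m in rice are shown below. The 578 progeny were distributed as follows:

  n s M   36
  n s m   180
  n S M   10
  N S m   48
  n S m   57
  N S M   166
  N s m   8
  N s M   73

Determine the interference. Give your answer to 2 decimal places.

0.31

The two most frequent reciprocal classes, n s m and N S M, are the parental types, so the F1 was n s m / N S M.
The two rarest classes, N s m and n S M, are the double crossovers. Comparing them with the parentals, only the n allele has switched, so n is the middle locus and the order is m – n – s.
m–n: (84 + 18)/578 = 0.1765; n–s: (130 + 18)/578 = 0.2561.
Expected DCO frequency = 0.1765 × 0.2561 ≈ 0.04520; observed = 18/578 ≈ 0.03114.
Coefficient of coincidence = 0.03114/0.04520 ≈ 0.69; interference = 1 − 0.69 = 0.31.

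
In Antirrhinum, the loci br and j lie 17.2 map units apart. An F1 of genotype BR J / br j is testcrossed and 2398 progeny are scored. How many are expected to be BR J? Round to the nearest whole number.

993

A map distance of 17.2 map units corresponds to a recombination frequency of 0.172.
The F1 is BR J / br j, so BR J is a parental gamete class with expected frequency (1 − r)/2 = 0.828/2 = 0.4140.
Expected number = 0.4140 × 2398 = 992.77 ≈ 993.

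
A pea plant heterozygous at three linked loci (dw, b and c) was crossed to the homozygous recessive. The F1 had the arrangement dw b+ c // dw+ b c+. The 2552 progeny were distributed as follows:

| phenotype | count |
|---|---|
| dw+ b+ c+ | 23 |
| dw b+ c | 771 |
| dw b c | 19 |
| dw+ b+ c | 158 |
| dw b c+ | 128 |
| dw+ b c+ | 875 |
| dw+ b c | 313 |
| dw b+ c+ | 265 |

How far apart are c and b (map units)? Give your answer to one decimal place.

The two rarest classes, dw b c and dw+ b+ c+, are the double crossovers. Comparing them with the parentals, only the b allele has switched, so b is the middle locus and the order is c – b – dw.
Crossovers in the c–b interval produce the single-crossover classes dw b+ c+ and dw+ b c (265 + 313 = 578) plus the double crossovers (42).
RF(c–b) = (578 + 42) / 2552 = 620/2552 = 0.2429 → 24.3 map units.

24.3 map units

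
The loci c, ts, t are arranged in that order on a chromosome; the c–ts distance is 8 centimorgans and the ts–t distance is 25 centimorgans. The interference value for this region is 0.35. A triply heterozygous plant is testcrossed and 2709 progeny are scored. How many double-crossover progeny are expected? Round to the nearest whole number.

Map distances give recombination frequencies of 0.080 and 0.250 for the two intervals.
With interference 0.35 (so coincidence = 0.65), expected double-crossover frequency = 0.080 × 0.250 × 0.65 = 0.01300.
Expected number = 0.01300 × 2709 = 35.22 ≈ 35.

35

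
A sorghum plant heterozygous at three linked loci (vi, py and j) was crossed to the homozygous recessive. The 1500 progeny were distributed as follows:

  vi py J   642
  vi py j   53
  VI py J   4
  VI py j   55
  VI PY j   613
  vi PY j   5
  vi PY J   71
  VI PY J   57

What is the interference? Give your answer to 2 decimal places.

The two most frequent reciprocal classes, vi py J and VI PY j, are the parental types, so the F1 was vi py J / VI PY j.
The two rarest classes, VI py J and vi PY j, are the double crossovers. Comparing them with the parentals, only the vi allele has switched, so vi is the middle locus and the order is j – vi – py.
j–vi: (110 + 9)/1500 = 0.0793; vi–py: (126 + 9)/1500 = 0.0900.
Expected DCO frequency = 0.0793 × 0.0900 ≈ 0.00714; observed = 9/1500 ≈ 0.00600.
Coefficient of coincidence = 0.00600/0.00714 ≈ 0.84; interference = 1 − 0.84 = 0.16.

0.16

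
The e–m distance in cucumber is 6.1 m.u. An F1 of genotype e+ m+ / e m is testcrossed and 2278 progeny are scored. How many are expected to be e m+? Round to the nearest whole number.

69

A map distance of 6.1 m.u. corresponds to a recombination frequency of 0.061.
The F1 is e+ m+ / e m, so e m+ is a recombinant gamete class with expected frequency r/2 = 0.061/2 = 0.0305.
Expected number = 0.0305 × 2278 = 69.48 ≈ 69.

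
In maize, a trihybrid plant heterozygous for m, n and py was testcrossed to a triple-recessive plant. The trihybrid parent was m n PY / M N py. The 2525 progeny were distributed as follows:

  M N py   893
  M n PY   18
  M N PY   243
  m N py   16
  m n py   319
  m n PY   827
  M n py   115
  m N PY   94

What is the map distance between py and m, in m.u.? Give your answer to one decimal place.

23.6 m.u.

The two rarest classes, M n PY and m N py, are the double crossovers. Comparing them with the parentals, only the m allele has switched, so m is the middle locus and the order is n – m – py.
Crossovers in the m–py interval produce the single-crossover classes m n py and M N PY (319 + 243 = 562) plus the double crossovers (34).
RF(m–py) = (562 + 34) / 2525 = 596/2525 = 0.2360 → 23.6 m.u.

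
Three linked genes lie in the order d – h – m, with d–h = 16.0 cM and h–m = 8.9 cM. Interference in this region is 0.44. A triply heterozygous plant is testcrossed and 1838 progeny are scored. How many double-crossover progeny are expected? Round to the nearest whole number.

Map distances give recombination frequencies of 0.160 and 0.089 for the two intervals.
With interference 0.44 (so coincidence = 0.56), expected double-crossover frequency = 0.160 × 0.089 × 0.56 = 0.00797.
Expected number = 0.00797 × 1838 = 14.66 ≈ 15.

15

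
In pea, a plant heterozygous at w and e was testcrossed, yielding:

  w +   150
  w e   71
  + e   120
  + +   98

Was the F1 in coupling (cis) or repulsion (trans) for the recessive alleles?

The two most frequent classes are + e (120) and w + (150); these are the parental (non-recombinant) types.
So the F1 carried + e on one chromosome and w + on the other — the recessive alleles are on opposite chromosomes (trans / repulsion).

trans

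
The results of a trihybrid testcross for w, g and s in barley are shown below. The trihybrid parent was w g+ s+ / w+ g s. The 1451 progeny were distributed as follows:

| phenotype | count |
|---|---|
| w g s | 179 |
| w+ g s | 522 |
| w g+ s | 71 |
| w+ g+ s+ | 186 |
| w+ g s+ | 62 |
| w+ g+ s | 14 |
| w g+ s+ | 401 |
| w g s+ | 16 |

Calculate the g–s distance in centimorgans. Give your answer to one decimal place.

11.2 centimorgans

The two rarest classes, w g s+ and w+ g+ s, are the double crossovers. Comparing them with the parentals, only the g allele has switched, so g is the middle locus and the order is w – g – s.
Crossovers in the g–s interval produce the single-crossover classes w g+ s and w+ g s+ (71 + 62 = 133) plus the double crossovers (30).
RF(g–s) = (133 + 30) / 1451 = 163/1451 = 0.1123 → 11.2 centimorgans.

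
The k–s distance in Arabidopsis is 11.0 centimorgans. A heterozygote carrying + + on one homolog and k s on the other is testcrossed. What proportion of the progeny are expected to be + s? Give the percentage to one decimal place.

5.5%

A map distance of 11.0 centimorgans corresponds to a recombination frequency of 0.110.
The F1 is + + / k s, so + s is a recombinant gamete class with expected frequency r/2 = 0.110/2 = 0.0550.
That is 0.0550 = 5.5% of the progeny.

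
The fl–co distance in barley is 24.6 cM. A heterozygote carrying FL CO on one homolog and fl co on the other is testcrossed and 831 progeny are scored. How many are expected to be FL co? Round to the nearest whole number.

A map distance of 24.6 cM corresponds to a recombination frequency of 0.246.
The F1 is FL CO / fl co, so FL co is a recombinant gamete class with expected frequency r/2 = 0.246/2 = 0.1230.
Expected number = 0.1230 × 831 = 102.21 ≈ 102.

102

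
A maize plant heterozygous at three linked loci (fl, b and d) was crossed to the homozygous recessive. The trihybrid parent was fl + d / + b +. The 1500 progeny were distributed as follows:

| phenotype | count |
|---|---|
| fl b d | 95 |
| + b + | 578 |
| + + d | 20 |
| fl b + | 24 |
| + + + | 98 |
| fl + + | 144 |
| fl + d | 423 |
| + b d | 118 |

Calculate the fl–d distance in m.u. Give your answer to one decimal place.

20.4 m.u.

The two rarest classes, + + d and fl b +, are the double crossovers. Comparing them with the parentals, only the fl allele has switched, so fl is the middle locus and the order is d – fl – b.
Crossovers in the d–fl interval produce the single-crossover classes fl + + and + b d (144 + 118 = 262) plus the double crossovers (44).
RF(d–fl) = (262 + 44) / 1500 = 306/1500 = 0.2040 → 20.4 m.u.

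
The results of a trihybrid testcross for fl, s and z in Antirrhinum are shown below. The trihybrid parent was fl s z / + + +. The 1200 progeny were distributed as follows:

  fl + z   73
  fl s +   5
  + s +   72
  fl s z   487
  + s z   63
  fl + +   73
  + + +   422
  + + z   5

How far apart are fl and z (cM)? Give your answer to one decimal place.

The two rarest classes, fl s + and + + z, are the double crossovers. Comparing them with the parentals, only the z allele has switched, so z is the middle locus and the order is s – z – fl.
Crossovers in the z–fl interval produce the single-crossover classes + s z and fl + + (63 + 73 = 136) plus the double crossovers (10).
RF(z–fl) = (136 + 10) / 1200 = 146/1200 = 0.1217 → 12.2 cM.

12.2 cM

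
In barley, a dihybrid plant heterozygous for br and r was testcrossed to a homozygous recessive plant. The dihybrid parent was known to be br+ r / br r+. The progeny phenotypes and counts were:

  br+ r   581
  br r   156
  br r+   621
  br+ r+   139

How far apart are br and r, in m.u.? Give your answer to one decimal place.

The recombinant classes are br+ r+ and br r: 139 + 156 = 295.
Recombination frequency = 295/1497 = 0.1971 ≈ 19.7%, i.e. 19.7 m.u.

19.7 m.u.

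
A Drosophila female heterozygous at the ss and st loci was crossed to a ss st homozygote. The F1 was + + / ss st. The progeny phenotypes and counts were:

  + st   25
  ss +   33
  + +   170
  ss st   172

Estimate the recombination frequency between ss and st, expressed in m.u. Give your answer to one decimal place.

14.5 m.u.

The recombinant classes are + st and ss +: 25 + 33 = 58.
Recombination frequency = 58/400 = 0.1450 ≈ 14.5%, i.e. 14.5 m.u.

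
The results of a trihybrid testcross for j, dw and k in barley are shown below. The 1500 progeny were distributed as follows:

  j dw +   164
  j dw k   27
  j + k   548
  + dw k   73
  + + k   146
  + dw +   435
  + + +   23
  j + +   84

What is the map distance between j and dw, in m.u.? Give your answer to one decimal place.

24.0 m.u.

The two most frequent reciprocal classes, + dw + and j + k, are the parental types, so the F1 was + dw + / j + k.
The two rarest classes, + + + and j dw k, are the double crossovers. Comparing them with the parentals, only the dw allele has switched, so dw is the middle locus and the order is j – dw – k.
Crossovers in the j–dw interval produce the single-crossover classes j dw + and + + k (164 + 146 = 310) plus the double crossovers (50).
RF(j–dw) = (310 + 50) / 1500 = 360/1500 = 0.2400 → 24.0 m.u.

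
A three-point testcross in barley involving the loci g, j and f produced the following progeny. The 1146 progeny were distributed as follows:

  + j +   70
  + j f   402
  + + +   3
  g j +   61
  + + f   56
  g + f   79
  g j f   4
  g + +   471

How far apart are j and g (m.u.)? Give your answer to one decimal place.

The two most frequent reciprocal classes, + j f and g + +, are the parental types, so the F1 was + j f / g + +.
The two rarest classes, g j f and + + +, are the double crossovers. Comparing them with the parentals, only the g allele has switched, so g is the middle locus and the order is f – g – j.
Crossovers in the g–j interval produce the single-crossover classes + + f and g j + (56 + 61 = 117) plus the double crossovers (7).
RF(g–j) = (117 + 7) / 1146 = 124/1146 = 0.1082 → 10.8 m.u.

10.8 m.u.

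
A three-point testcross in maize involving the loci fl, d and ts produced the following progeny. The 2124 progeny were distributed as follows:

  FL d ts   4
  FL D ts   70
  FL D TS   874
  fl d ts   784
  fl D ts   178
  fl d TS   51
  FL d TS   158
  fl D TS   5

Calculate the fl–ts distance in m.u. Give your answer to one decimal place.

The two most frequent reciprocal classes, fl d ts and FL D TS, are the parental types, so the F1 was fl d ts / FL D TS.
The two rarest classes, FL d ts and fl D TS, are the double crossovers. Comparing them with the parentals, only the fl allele has switched, so fl is the middle locus and the order is d – fl – ts.
Crossovers in the fl–ts interval produce the single-crossover classes fl d TS and FL D ts (51 + 70 = 121) plus the double crossovers (9).
RF(fl–ts) = (121 + 9) / 2124 = 130/2124 = 0.0612 → 6.1 m.u.

6.1 m.u.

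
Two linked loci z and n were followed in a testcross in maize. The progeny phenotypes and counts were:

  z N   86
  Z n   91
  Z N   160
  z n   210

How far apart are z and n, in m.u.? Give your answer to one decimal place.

The two most frequent classes, Z N (160) and z n (210), are the parental types, so the F1 was Z N / z n.
The recombinant classes are Z n and z N: 91 + 86 = 177.
Recombination frequency = 177/547 = 0.3236 ≈ 32.4%, i.e. 32.4 m.u.

32.4 m.u.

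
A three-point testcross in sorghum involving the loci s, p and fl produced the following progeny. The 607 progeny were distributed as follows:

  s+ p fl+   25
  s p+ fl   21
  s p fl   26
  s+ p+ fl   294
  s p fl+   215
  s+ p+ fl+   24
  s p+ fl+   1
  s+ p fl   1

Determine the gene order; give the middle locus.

p

The two most frequent reciprocal classes, s p fl+ and s+ p+ fl, are the parental types, so the F1 was s p fl+ / s+ p+ fl.
The two rarest classes, s p+ fl+ and s+ p fl, are the double crossovers. Comparing them with the parentals, only the p allele has switched, so p is the middle locus and the order is s – p – fl.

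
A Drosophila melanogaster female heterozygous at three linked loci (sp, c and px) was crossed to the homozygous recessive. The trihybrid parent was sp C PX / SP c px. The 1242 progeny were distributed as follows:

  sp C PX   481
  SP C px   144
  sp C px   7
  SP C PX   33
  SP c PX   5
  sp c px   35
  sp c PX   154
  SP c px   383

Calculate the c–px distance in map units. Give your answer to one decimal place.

25.0 map units

The two rarest classes, sp C px and SP c PX, are the double crossovers. Comparing them with the parentals, only the px allele has switched, so px is the middle locus and the order is c – px – sp.
Crossovers in the c–px interval produce the single-crossover classes sp c PX and SP C px (154 + 144 = 298) plus the double crossovers (12).
RF(c–px) = (298 + 12) / 1242 = 310/1242 = 0.2496 → 25.0 map units.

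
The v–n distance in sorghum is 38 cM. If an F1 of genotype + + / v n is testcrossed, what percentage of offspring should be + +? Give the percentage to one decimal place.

31.0%

A map distance of 38 cM corresponds to a recombination frequency of 0.380.
The F1 is + + / v n, so + + is a parental gamete class with expected frequency (1 − r)/2 = 0.620/2 = 0.3100.
That is 0.3100 = 31.0% of the progeny.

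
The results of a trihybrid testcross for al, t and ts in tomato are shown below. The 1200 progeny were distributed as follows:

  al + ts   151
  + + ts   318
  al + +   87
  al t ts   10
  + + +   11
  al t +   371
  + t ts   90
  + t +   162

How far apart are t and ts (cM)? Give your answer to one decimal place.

16.5 cM

The two most frequent reciprocal classes, al t + and + + ts, are the parental types, so the F1 was al t + / + + ts.
The two rarest classes, al t ts and + + +, are the double crossovers. Comparing them with the parentals, only the ts allele has switched, so ts is the middle locus and the order is al – ts – t.
Crossovers in the ts–t interval produce the single-crossover classes al + + and + t ts (87 + 90 = 177) plus the double crossovers (21).
RF(ts–t) = (177 + 21) / 1200 = 198/1200 = 0.1650 → 16.5 cM.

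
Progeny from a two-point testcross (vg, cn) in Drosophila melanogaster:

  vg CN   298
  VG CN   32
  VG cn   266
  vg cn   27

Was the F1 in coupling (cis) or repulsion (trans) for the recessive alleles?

The two most frequent classes are VG cn (266) and vg CN (298); these are the parental (non-recombinant) types.
So the F1 carried VG cn on one chromosome and vg CN on the other — the recessive alleles are on opposite chromosomes (trans / repulsion).

trans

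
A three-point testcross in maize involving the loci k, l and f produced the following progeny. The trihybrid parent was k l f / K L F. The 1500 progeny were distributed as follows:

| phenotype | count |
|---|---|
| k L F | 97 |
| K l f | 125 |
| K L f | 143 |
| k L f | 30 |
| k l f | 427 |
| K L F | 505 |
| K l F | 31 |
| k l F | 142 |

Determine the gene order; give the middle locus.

l

The two rarest classes, k L f and K l F, are the double crossovers. Comparing them with the parentals, only the l allele has switched, so l is the middle locus and the order is f – l – k.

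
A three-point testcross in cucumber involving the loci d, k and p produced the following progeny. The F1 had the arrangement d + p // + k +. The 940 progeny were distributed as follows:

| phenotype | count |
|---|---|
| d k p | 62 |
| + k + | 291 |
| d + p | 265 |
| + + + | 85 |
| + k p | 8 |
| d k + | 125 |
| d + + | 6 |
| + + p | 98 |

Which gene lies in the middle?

The two rarest classes, d + + and + k p, are the double crossovers. Comparing them with the parentals, only the p allele has switched, so p is the middle locus and the order is d – p – k.

p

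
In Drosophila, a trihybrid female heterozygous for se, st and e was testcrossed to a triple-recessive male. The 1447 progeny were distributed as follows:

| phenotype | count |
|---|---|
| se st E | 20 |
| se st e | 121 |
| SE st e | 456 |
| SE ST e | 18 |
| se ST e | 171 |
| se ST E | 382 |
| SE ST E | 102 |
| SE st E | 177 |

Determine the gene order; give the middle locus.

The two most frequent reciprocal classes, se ST E and SE st e, are the parental types, so the F1 was se ST E / SE st e.
The two rarest classes, se st E and SE ST e, are the double crossovers. Comparing them with the parentals, only the st allele has switched, so st is the middle locus and the order is se – st – e.

st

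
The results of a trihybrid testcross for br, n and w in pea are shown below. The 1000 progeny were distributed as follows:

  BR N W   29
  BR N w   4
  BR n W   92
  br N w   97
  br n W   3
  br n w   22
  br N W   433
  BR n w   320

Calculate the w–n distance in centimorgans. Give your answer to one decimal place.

The two most frequent reciprocal classes, br N W and BR n w, are the parental types, so the F1 was br N W / BR n w.
The two rarest classes, br n W and BR N w, are the double crossovers. Comparing them with the parentals, only the n allele has switched, so n is the middle locus and the order is br – n – w.
Crossovers in the n–w interval produce the single-crossover classes br N w and BR n W (97 + 92 = 189) plus the double crossovers (7).
RF(n–w) = (189 + 7) / 1000 = 196/1000 = 0.1960 → 19.6 centimorgans.

19.6 centimorgans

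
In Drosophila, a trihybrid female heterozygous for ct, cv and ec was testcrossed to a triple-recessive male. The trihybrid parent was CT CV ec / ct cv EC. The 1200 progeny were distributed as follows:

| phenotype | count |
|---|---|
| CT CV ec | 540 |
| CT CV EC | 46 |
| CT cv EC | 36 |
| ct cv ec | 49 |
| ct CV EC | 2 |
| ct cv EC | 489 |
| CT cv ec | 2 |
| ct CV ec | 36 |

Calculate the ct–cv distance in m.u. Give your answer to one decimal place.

6.3 m.u.

The two rarest classes, CT cv ec and ct CV EC, are the double crossovers. Comparing them with the parentals, only the cv allele has switched, so cv is the middle locus and the order is ct – cv – ec.
Crossovers in the ct–cv interval produce the single-crossover classes ct CV ec and CT cv EC (36 + 36 = 72) plus the double crossovers (4).
RF(ct–cv) = (72 + 4) / 1200 = 76/1200 = 0.0633 → 6.3 m.u.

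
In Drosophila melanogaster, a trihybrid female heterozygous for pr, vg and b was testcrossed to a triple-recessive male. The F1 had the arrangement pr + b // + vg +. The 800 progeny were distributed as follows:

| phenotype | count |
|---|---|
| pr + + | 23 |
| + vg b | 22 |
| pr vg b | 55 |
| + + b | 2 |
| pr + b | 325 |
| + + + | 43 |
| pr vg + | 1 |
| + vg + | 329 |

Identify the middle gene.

The two rarest classes, + + b and pr vg +, are the double crossovers. Comparing them with the parentals, only the pr allele has switched, so pr is the middle locus and the order is b – pr – vg.

pr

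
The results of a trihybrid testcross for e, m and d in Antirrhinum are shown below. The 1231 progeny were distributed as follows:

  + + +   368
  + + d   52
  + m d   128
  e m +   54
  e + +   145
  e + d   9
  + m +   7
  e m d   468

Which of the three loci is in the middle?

The two most frequent reciprocal classes, e m d and + + +, are the parental types, so the F1 was e m d / + + +.
The two rarest classes, e + d and + m +, are the double crossovers. Comparing them with the parentals, only the m allele has switched, so m is the middle locus and the order is e – m – d.

m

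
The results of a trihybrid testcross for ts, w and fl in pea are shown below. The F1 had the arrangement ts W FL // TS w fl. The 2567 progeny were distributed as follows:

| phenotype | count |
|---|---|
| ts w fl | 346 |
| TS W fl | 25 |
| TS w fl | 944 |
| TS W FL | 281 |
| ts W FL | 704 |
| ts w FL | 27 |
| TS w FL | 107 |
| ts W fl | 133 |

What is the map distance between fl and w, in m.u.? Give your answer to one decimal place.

11.4 m.u.

The two rarest classes, ts w FL and TS W fl, are the double crossovers. Comparing them with the parentals, only the w allele has switched, so w is the middle locus and the order is fl – w – ts.
Crossovers in the fl–w interval produce the single-crossover classes ts W fl and TS w FL (133 + 107 = 240) plus the double crossovers (52).
RF(fl–w) = (240 + 52) / 2567 = 292/2567 = 0.1138 → 11.4 m.u.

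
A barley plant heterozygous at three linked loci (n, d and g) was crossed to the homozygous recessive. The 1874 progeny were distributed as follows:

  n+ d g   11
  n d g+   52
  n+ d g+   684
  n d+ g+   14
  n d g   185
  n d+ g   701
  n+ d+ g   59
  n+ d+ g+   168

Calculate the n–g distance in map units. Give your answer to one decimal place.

The two most frequent reciprocal classes, n+ d g+ and n d+ g, are the parental types, so the F1 was n+ d g+ / n d+ g.
The two rarest classes, n+ d g and n d+ g+, are the double crossovers. Comparing them with the parentals, only the g allele has switched, so g is the middle locus and the order is d – g – n.
Crossovers in the g–n interval produce the single-crossover classes n d g+ and n+ d+ g (52 + 59 = 111) plus the double crossovers (25).
RF(g–n) = (111 + 25) / 1874 = 136/1874 = 0.0726 → 7.3 map units.

7.3 map units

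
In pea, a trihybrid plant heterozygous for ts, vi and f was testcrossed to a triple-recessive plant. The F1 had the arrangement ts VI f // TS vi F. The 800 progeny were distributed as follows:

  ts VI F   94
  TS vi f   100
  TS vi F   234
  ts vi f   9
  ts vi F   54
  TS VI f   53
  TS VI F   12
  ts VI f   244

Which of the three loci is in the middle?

vi

The two rarest classes, ts vi f and TS VI F, are the double crossovers. Comparing them with the parentals, only the vi allele has switched, so vi is the middle locus and the order is f – vi – ts.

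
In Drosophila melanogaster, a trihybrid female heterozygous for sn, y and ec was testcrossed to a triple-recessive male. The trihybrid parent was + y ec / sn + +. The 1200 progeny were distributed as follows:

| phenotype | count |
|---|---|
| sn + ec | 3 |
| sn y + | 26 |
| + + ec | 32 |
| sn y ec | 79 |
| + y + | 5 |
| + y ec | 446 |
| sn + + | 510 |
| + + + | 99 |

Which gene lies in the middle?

The two rarest classes, + y + and sn + ec, are the double crossovers. Comparing them with the parentals, only the ec allele has switched, so ec is the middle locus and the order is y – ec – sn.

ec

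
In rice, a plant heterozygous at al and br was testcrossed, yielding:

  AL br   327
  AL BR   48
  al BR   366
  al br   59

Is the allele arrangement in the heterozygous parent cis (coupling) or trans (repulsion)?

trans

The two most frequent classes are AL br (327) and al BR (366); these are the parental (non-recombinant) types.
So the F1 carried AL br on one chromosome and al BR on the other — the recessive alleles are on opposite chromosomes (trans / repulsion).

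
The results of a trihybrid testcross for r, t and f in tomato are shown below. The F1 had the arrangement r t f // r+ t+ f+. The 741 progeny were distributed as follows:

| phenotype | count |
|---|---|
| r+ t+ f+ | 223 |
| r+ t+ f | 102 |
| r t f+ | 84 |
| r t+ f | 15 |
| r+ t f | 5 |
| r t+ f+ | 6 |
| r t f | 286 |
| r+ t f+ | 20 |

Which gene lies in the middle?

The two rarest classes, r+ t f and r t+ f+, are the double crossovers. Comparing them with the parentals, only the r allele has switched, so r is the middle locus and the order is t – r – f.

r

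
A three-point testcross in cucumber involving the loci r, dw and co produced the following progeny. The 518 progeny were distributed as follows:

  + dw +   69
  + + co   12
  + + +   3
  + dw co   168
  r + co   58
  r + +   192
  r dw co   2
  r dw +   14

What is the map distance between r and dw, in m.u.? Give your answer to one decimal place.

6.0 m.u.

The two most frequent reciprocal classes, r + + and + dw co, are the parental types, so the F1 was r + + / + dw co.
The two rarest classes, + + + and r dw co, are the double crossovers. Comparing them with the parentals, only the r allele has switched, so r is the middle locus and the order is dw – r – co.
Crossovers in the dw–r interval produce the single-crossover classes r dw + and + + co (14 + 12 = 26) plus the double crossovers (5).
RF(dw–r) = (26 + 5) / 518 = 31/518 = 0.0598 → 6.0 m.u.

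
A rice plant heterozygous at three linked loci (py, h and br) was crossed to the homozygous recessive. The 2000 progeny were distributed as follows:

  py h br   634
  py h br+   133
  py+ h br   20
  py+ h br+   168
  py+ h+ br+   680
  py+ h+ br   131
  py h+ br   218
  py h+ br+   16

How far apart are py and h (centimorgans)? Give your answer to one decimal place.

The two most frequent reciprocal classes, py+ h+ br+ and py h br, are the parental types, so the F1 was py+ h+ br+ / py h br.
The two rarest classes, py h+ br+ and py+ h br, are the double crossovers. Comparing them with the parentals, only the py allele has switched, so py is the middle locus and the order is h – py – br.
Crossovers in the h–py interval produce the single-crossover classes py+ h br+ and py h+ br (168 + 218 = 386) plus the double crossovers (36).
RF(h–py) = (386 + 36) / 2000 = 422/2000 = 0.2110 → 21.1 centimorgans.

21.1 centimorgans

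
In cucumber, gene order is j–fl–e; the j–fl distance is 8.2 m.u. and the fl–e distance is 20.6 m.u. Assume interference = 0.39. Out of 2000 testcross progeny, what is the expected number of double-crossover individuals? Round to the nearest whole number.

Map distances give recombination frequencies of 0.082 and 0.206 for the two intervals.
With interference 0.39 (so coincidence = 0.61), expected double-crossover frequency = 0.082 × 0.206 × 0.61 = 0.01030.
Expected number = 0.01030 × 2000 = 20.61 ≈ 21.

21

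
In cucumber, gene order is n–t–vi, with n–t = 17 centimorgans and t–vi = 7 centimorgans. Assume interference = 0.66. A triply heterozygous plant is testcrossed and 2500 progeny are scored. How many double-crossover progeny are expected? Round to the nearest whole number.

10

Map distances give recombination frequencies of 0.170 and 0.070 for the two intervals.
With interference 0.66 (so coincidence = 0.34), expected double-crossover frequency = 0.170 × 0.070 × 0.34 = 0.00405.
Expected number = 0.00405 × 2500 = 10.12 ≈ 10.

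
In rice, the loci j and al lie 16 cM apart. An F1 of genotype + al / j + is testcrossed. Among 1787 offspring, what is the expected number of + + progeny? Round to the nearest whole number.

A map distance of 16 cM corresponds to a recombination frequency of 0.160.
The F1 is + al / j +, so + + is a recombinant gamete class with expected frequency r/2 = 0.160/2 = 0.0800.
Expected number = 0.0800 × 1787 = 142.96 ≈ 143.

143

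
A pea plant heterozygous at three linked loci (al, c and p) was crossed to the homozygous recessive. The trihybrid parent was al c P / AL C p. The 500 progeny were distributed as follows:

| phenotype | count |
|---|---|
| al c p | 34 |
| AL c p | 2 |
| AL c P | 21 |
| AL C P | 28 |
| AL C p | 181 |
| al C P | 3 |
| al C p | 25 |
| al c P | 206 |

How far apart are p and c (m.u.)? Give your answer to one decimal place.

13.4 m.u.

The two rarest classes, al C P and AL c p, are the double crossovers. Comparing them with the parentals, only the c allele has switched, so c is the middle locus and the order is p – c – al.
Crossovers in the p–c interval produce the single-crossover classes al c p and AL C P (34 + 28 = 62) plus the double crossovers (5).
RF(p–c) = (62 + 5) / 500 = 67/500 = 0.1340 → 13.4 m.u.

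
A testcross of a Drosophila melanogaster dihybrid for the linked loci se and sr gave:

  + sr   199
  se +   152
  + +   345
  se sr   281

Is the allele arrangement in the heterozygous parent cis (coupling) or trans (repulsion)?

The two most frequent classes are + + (345) and se sr (281); these are the parental (non-recombinant) types.
So the F1 carried + + on one chromosome and se sr on the other — the recessive alleles are on the same chromosome (cis / coupling).

cis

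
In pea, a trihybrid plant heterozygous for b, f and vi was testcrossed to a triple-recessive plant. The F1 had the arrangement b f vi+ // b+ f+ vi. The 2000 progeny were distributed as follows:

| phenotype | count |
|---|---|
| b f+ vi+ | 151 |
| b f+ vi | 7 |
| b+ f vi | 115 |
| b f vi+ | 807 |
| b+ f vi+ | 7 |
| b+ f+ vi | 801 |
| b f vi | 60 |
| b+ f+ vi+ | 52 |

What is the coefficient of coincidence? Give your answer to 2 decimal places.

The two rarest classes, b+ f vi+ and b f+ vi, are the double crossovers. Comparing them with the parentals, only the b allele has switched, so b is the middle locus and the order is vi – b – f.
vi–b: (112 + 14)/2000 = 0.0630; b–f: (266 + 14)/2000 = 0.1400.
Expected DCO frequency = 0.0630 × 0.1400 ≈ 0.00882; observed = 14/2000 ≈ 0.00700.
Coefficient of coincidence = 0.00700/0.00882 ≈ 0.79.

0.79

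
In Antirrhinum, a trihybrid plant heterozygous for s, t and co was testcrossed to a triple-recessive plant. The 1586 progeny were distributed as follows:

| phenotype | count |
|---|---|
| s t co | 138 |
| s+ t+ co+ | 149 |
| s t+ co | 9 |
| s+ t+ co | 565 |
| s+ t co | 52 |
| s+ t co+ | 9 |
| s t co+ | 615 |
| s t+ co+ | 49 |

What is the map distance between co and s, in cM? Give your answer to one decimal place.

19.2 cM

The two most frequent reciprocal classes, s t co+ and s+ t+ co, are the parental types, so the F1 was s t co+ / s+ t+ co.
The two rarest classes, s+ t co+ and s t+ co, are the double crossovers. Comparing them with the parentals, only the s allele has switched, so s is the middle locus and the order is co – s – t.
Crossovers in the co–s interval produce the single-crossover classes s t co and s+ t+ co+ (138 + 149 = 287) plus the double crossovers (18).
RF(co–s) = (287 + 18) / 1586 = 305/1586 = 0.1923 → 19.2 cM.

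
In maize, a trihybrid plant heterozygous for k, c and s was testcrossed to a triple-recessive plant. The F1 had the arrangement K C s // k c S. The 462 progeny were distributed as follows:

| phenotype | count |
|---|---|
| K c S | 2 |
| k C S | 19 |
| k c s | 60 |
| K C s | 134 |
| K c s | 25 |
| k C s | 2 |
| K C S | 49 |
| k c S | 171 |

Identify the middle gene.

k

The two rarest classes, k C s and K c S, are the double crossovers. Comparing them with the parentals, only the k allele has switched, so k is the middle locus and the order is s – k – c.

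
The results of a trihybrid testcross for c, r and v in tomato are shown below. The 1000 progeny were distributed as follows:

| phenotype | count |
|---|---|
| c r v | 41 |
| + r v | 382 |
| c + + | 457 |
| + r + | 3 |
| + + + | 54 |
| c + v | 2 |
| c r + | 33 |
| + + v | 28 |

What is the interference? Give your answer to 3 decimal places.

0.242

The two most frequent reciprocal classes, c + + and + r v, are the parental types, so the F1 was c + + / + r v.
The two rarest classes, c + v and + r +, are the double crossovers. Comparing them with the parentals, only the v allele has switched, so v is the middle locus and the order is r – v – c.
r–v: (61 + 5)/1000 = 0.0660; v–c: (95 + 5)/1000 = 0.1000.
Expected DCO frequency = 0.0660 × 0.1000 ≈ 0.00660; observed = 5/1000 ≈ 0.00500.
Coefficient of coincidence = 0.00500/0.00660 ≈ 0.758; interference = 1 − 0.758 = 0.242.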